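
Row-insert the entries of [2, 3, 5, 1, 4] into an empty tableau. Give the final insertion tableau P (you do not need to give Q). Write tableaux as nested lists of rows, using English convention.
Insert 2: appended to row 1. P = [[2]].
Insert 3: appended to row 1. P = [[2, 3]].
Insert 5: appended to row 1. P = [[2, 3, 5]].
Insert 1: 1 bumps 2 from row 1; 2 starts row 2. P = [[1, 3, 5], [2]].
Insert 4: 4 bumps 5 from row 1; 5 appends to row 2. P = [[1, 3, 4], [2, 5]].

So P = [[1, 3, 4], [2, 5]].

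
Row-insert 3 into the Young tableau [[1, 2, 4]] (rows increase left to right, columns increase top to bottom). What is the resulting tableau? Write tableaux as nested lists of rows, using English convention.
In row 1, 3 replaces 4 (the leftmost entry greater than 3); 4 is bumped to row 2. 4 starts a new row 2. The new tableau is [[1, 2, 3], [4]].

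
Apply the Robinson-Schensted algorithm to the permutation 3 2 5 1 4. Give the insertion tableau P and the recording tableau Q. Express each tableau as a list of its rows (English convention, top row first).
P = [[1, 4], [2, 5], [3]], Q = [[1, 3], [2, 5], [4]]

Insert each entry of the permutation into P by Schensted row insertion, recording in Q the position of each new cell.

Insert 3: appended to row 1. P = [[3]].
Insert 2: 2 bumps 3 from row 1; 3 starts row 2. P = [[2], [3]].
Insert 5: appended to row 1. P = [[2, 5], [3]].
Insert 1: 1 bumps 2 from row 1; 2 bumps 3 from row 2; 3 starts row 3. P = [[1, 5], [2], [3]].
Insert 4: 4 bumps 5 from row 1; 5 appends to row 2. P = [[1, 4], [2, 5], [3]].

So P = [[1, 4], [2, 5], [3]], Q = [[1, 3], [2, 5], [4]].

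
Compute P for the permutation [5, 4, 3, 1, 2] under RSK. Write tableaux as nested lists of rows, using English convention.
Insert 5: appended to row 1. P = [[5]].
Insert 4: 4 bumps 5 from row 1; 5 starts row 2. P = [[4], [5]].
Insert 3: 3 bumps 4 from row 1; 4 bumps 5 from row 2; 5 starts row 3. P = [[3], [4], [5]].
Insert 1: 1 bumps 3 from row 1; 3 bumps 4 from row 2; 4 bumps 5 from row 3; 5 starts row 4. P = [[1], [3], [4], [5]].
Insert 2: appended to row 1. P = [[1, 2], [3], [4], [5]].

So P = [[1, 2], [3], [4], [5]].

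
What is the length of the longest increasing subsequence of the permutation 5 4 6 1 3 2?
2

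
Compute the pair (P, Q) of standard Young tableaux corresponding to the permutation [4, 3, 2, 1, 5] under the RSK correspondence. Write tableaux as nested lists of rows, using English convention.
P = [[1, 5], [2], [3], [4]], Q = [[1, 5], [2], [3], [4]]

Insert each entry of the permutation into P by Schensted row insertion, recording in Q the position of each new cell.

Insert 4: appended to row 1. P = [[4]].
Insert 3: 3 bumps 4 from row 1; 4 starts row 2. P = [[3], [4]].
Insert 2: 2 bumps 3 from row 1; 3 bumps 4 from row 2; 4 starts row 3. P = [[2], [3], [4]].
Insert 1: 1 bumps 2 from row 1; 2 bumps 3 from row 2; 3 bumps 4 from row 3; 4 starts row 4. P = [[1], [2], [3], [4]].
Insert 5: appended to row 1. P = [[1, 5], [2], [3], [4]].

So P = [[1, 5], [2], [3], [4]], Q = [[1, 5], [2], [3], [4]].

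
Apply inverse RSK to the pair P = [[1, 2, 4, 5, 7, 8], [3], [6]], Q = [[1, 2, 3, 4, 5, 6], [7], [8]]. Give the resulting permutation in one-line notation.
Reverse the RSK construction: for i from n down to 1, find the cell of Q containing i, remove the entry at that cell from P, and reverse-bump it up through P; the value ejected from row 1 is w(i).

Step i=8: Q has 8 at row 3, column 1; remove 6 from row 3 of P and reverse-bump: 6 enters row 2 and ejects 3; 3 enters row 1 and ejects 2. So w(8) = 2. P is now [[1, 3, 4, 5, 7, 8], [6]].
Step i=7: Q has 7 at row 2, column 1; remove 6 from row 2 of P and reverse-bump: 6 enters row 1 and ejects 5. So w(7) = 5. P is now [[1, 3, 4, 6, 7, 8]].
Step i=6: Q has 6 at row 1, column 6; remove that cell from P, ejecting 8. So w(6) = 8. P is now [[1, 3, 4, 6, 7]].
Step i=5: Q has 5 at row 1, column 5; remove that cell from P, ejecting 7. So w(5) = 7. P is now [[1, 3, 4, 6]].
Step i=4: Q has 4 at row 1, column 4; remove that cell from P, ejecting 6. So w(4) = 6. P is now [[1, 3, 4]].
Step i=3: Q has 3 at row 1, column 3; remove that cell from P, ejecting 4. So w(3) = 4. P is now [[1, 3]].
Step i=2: Q has 2 at row 1, column 2; remove that cell from P, ejecting 3. So w(2) = 3. P is now [[1]].
Step i=1: Q has 1 at row 1, column 1; remove that cell from P, ejecting 1. So w(1) = 1. P is now [].

So w = 1 3 4 6 7 8 5 2.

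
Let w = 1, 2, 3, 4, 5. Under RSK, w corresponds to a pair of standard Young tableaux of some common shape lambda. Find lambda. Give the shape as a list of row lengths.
[5]

RSK row insertion gives P = [[1, 2, 3, 4, 5]], which has shape [5].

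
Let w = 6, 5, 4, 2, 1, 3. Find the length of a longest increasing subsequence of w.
2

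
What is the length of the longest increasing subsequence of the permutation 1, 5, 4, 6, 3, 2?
3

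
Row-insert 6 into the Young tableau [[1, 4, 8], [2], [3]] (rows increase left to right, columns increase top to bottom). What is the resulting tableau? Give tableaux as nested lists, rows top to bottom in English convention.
[[1, 4, 6], [2, 8], [3]]

In row 1, 6 replaces 8 (the leftmost entry greater than 6); 8 is bumped to row 2. 8 is appended to row 2. The new tableau is [[1, 4, 6], [2, 8], [3]].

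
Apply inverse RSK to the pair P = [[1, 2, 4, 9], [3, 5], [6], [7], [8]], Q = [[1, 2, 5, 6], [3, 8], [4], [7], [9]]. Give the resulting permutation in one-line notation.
1 8 7 3 6 9 2 5 4

Reverse the RSK construction: for i from n down to 1, find the cell of Q containing i, remove the entry at that cell from P, and reverse-bump it up through P; the value ejected from row 1 is w(i).

Step i=9: Q has 9 at row 5, column 1; remove 8 from row 5 of P and reverse-bump: 8 enters row 4 and ejects 7; 7 enters row 3 and ejects 6; 6 enters row 2 and ejects 5; 5 enters row 1 and ejects 4. So w(9) = 4. P is now [[1, 2, 5, 9], [3, 6], [7], [8]].
Step i=8: Q has 8 at row 2, column 2; remove 6 from row 2 of P and reverse-bump: 6 enters row 1 and ejects 5. So w(8) = 5. P is now [[1, 2, 6, 9], [3], [7], [8]].
Step i=7: Q has 7 at row 4, column 1; remove 8 from row 4 of P and reverse-bump: 8 enters row 3 and ejects 7; 7 enters row 2 and ejects 3; 3 enters row 1 and ejects 2. So w(7) = 2. P is now [[1, 3, 6, 9], [7], [8]].
Step i=6: Q has 6 at row 1, column 4; remove that cell from P, ejecting 9. So w(6) = 9. P is now [[1, 3, 6], [7], [8]].
Step i=5: Q has 5 at row 1, column 3; remove that cell from P, ejecting 6. So w(5) = 6. P is now [[1, 3], [7], [8]].
Step i=4: Q has 4 at row 3, column 1; remove 8 from row 3 of P and reverse-bump: 8 enters row 2 and ejects 7; 7 enters row 1 and ejects 3. So w(4) = 3. P is now [[1, 7], [8]].
Step i=3: Q has 3 at row 2, column 1; remove 8 from row 2 of P and reverse-bump: 8 enters row 1 and ejects 7. So w(3) = 7. P is now [[1, 8]].
Step i=2: Q has 2 at row 1, column 2; remove that cell from P, ejecting 8. So w(2) = 8. P is now [[1]].
Step i=1: Q has 1 at row 1, column 1; remove that cell from P, ejecting 1. So w(1) = 1. P is now [].

So w = 1 8 7 3 6 9 2 5 4.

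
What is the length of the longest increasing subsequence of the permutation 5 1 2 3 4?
4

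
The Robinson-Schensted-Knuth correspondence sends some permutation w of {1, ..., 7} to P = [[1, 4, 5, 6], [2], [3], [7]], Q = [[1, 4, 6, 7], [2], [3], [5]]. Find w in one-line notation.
Reverse the RSK construction: for i from n down to 1, find the cell of Q containing i, remove the entry at that cell from P, and reverse-bump it up through P; the value ejected from row 1 is w(i).

Step i=7: Q has 7 at row 1, column 4; remove that cell from P, ejecting 6. So w(7) = 6. P is now [[1, 4, 5], [2], [3], [7]].
Step i=6: Q has 6 at row 1, column 3; remove that cell from P, ejecting 5. So w(6) = 5. P is now [[1, 4], [2], [3], [7]].
Step i=5: Q has 5 at row 4, column 1; remove 7 from row 4 of P and reverse-bump: 7 enters row 3 and ejects 3; 3 enters row 2 and ejects 2; 2 enters row 1 and ejects 1. So w(5) = 1. P is now [[2, 4], [3], [7]].
Step i=4: Q has 4 at row 1, column 2; remove that cell from P, ejecting 4. So w(4) = 4. P is now [[2], [3], [7]].
Step i=3: Q has 3 at row 3, column 1; remove 7 from row 3 of P and reverse-bump: 7 enters row 2 and ejects 3; 3 enters row 1 and ejects 2. So w(3) = 2. P is now [[3], [7]].
Step i=2: Q has 2 at row 2, column 1; remove 7 from row 2 of P and reverse-bump: 7 enters row 1 and ejects 3. So w(2) = 3. P is now [[7]].
Step i=1: Q has 1 at row 1, column 1; remove that cell from P, ejecting 7. So w(1) = 7. P is now [].

So w = 7 3 2 4 1 5 6.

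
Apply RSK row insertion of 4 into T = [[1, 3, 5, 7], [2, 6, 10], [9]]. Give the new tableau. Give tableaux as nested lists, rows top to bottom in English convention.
In row 1, 4 replaces 5 (the leftmost entry greater than 4); 5 is bumped to row 2. In row 2, 5 replaces 6 (the leftmost entry greater than 5); 6 is bumped to row 3. In row 3, 6 replaces 9 (the leftmost entry greater than 6); 9 is bumped to row 4. 9 starts a new row 4. The new tableau is [[1, 3, 4, 7], [2, 5, 10], [6], [9]].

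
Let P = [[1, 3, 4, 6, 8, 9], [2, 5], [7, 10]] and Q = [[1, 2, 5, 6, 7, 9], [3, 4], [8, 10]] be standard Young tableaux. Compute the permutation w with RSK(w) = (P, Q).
7 10 2 3 5 6 8 1 9 4

Reverse the RSK construction: for i from n down to 1, find the cell of Q containing i, remove the entry at that cell from P, and reverse-bump it up through P; the value ejected from row 1 is w(i).

Step i=10: Q has 10 at row 3, column 2; remove 10 from row 3 of P and reverse-bump: 10 enters row 2 and ejects 5; 5 enters row 1 and ejects 4. So w(10) = 4. P is now [[1, 3, 5, 6, 8, 9], [2, 10], [7]].
Step i=9: Q has 9 at row 1, column 6; remove that cell from P, ejecting 9. So w(9) = 9. P is now [[1, 3, 5, 6, 8], [2, 10], [7]].
Step i=8: Q has 8 at row 3, column 1; remove 7 from row 3 of P and reverse-bump: 7 enters row 2 and ejects 2; 2 enters row 1 and ejects 1. So w(8) = 1. P is now [[2, 3, 5, 6, 8], [7, 10]].
Step i=7: Q has 7 at row 1, column 5; remove that cell from P, ejecting 8. So w(7) = 8. P is now [[2, 3, 5, 6], [7, 10]].
Step i=6: Q has 6 at row 1, column 4; remove that cell from P, ejecting 6. So w(6) = 6. P is now [[2, 3, 5], [7, 10]].
Step i=5: Q has 5 at row 1, column 3; remove that cell from P, ejecting 5. So w(5) = 5. P is now [[2, 3], [7, 10]].
Step i=4: Q has 4 at row 2, column 2; remove 10 from row 2 of P and reverse-bump: 10 enters row 1 and ejects 3. So w(4) = 3. P is now [[2, 10], [7]].
Step i=3: Q has 3 at row 2, column 1; remove 7 from row 2 of P and reverse-bump: 7 enters row 1 and ejects 2. So w(3) = 2. P is now [[7, 10]].
Step i=2: Q has 2 at row 1, column 2; remove that cell from P, ejecting 10. So w(2) = 10. P is now [[7]].
Step i=1: Q has 1 at row 1, column 1; remove that cell from P, ejecting 7. So w(1) = 7. P is now [].

So w = 7 10 2 3 5 6 8 1 9 4.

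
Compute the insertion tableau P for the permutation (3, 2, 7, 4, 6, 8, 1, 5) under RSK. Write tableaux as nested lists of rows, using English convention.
P = [[1, 4, 5, 8], [2, 6], [3, 7]]

Insert 3: appended to row 1. P = [[3]].
Insert 2: 2 bumps 3 from row 1; 3 starts row 2. P = [[2], [3]].
Insert 7: appended to row 1. P = [[2, 7], [3]].
Insert 4: 4 bumps 7 from row 1; 7 appends to row 2. P = [[2, 4], [3, 7]].
Insert 6: appended to row 1. P = [[2, 4, 6], [3, 7]].
Insert 8: appended to row 1. P = [[2, 4, 6, 8], [3, 7]].
Insert 1: 1 bumps 2 from row 1; 2 bumps 3 from row 2; 3 starts row 3. P = [[1, 4, 6, 8], [2, 7], [3]].
Insert 5: 5 bumps 6 from row 1; 6 bumps 7 from row 2; 7 appends to row 3. P = [[1, 4, 5, 8], [2, 6], [3, 7]].

So P = [[1, 4, 5, 8], [2, 6], [3, 7]].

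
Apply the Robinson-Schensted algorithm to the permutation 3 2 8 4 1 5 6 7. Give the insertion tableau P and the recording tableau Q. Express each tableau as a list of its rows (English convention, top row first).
Insert each entry of the permutation into P by Schensted row insertion, recording in Q the position of each new cell.

Insert 3: appended to row 1. P = [[3]], Q = [[1]].
Insert 2: 2 bumps 3 from row 1; 3 starts row 2. P = [[2], [3]], Q = [[1], [2]].
Insert 8: appended to row 1. P = [[2, 8], [3]], Q = [[1, 3], [2]].
Insert 4: 4 bumps 8 from row 1; 8 appends to row 2. P = [[2, 4], [3, 8]], Q = [[1, 3], [2, 4]].
Insert 1: 1 bumps 2 from row 1; 2 bumps 3 from row 2; 3 starts row 3. P = [[1, 4], [2, 8], [3]], Q = [[1, 3], [2, 4], [5]].
Insert 5: appended to row 1. P = [[1, 4, 5], [2, 8], [3]], Q = [[1, 3, 6], [2, 4], [5]].
Insert 6: appended to row 1. P = [[1, 4, 5, 6], [2, 8], [3]], Q = [[1, 3, 6, 7], [2, 4], [5]].
Insert 7: appended to row 1. P = [[1, 4, 5, 6, 7], [2, 8], [3]], Q = [[1, 3, 6, 7, 8], [2, 4], [5]].

So P = [[1, 4, 5, 6, 7], [2, 8], [3]], Q = [[1, 3, 6, 7, 8], [2, 4], [5]].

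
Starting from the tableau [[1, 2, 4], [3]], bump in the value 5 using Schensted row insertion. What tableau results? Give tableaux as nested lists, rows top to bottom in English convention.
[[1, 2, 4, 5], [3]]

5 is larger than every entry of row 1, so it is appended to row 1. The new tableau is [[1, 2, 4, 5], [3]].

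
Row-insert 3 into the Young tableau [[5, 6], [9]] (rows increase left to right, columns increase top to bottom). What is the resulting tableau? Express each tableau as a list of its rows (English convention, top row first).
[[3, 6], [5], [9]]

In row 1, 3 replaces 5 (the leftmost entry greater than 3); 5 is bumped to row 2. In row 2, 5 replaces 9 (the leftmost entry greater than 5); 9 is bumped to row 3. 9 starts a new row 3. The new tableau is [[3, 6], [5], [9]].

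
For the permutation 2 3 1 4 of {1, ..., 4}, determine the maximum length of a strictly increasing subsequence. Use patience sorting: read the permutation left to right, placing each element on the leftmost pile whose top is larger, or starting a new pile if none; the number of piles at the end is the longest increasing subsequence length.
2: new pile. tops = [2]
3: new pile. tops = [2, 3]
1: onto pile 1 (replacing 2). tops = [1, 3]
4: new pile. tops = [1, 3, 4]

3 piles, so the longest increasing subsequence has length 3.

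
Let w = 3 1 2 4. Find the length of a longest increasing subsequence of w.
3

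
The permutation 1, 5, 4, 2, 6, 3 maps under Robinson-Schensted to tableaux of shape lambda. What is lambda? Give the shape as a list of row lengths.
[3, 2, 1]

RSK row insertion gives P = [[1, 2, 3], [4, 6], [5]], which has shape [3, 2, 1].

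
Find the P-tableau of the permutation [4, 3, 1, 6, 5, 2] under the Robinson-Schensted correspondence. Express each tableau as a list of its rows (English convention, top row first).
After inserting 4: P = [[4]].
After inserting 3: P = [[3], [4]].
After inserting 1: P = [[1], [3], [4]].
After inserting 6: P = [[1, 6], [3], [4]].
After inserting 5: P = [[1, 5], [3, 6], [4]].
After inserting 2: P = [[1, 2], [3, 5], [4, 6]].

So P = [[1, 2], [3, 5], [4, 6]].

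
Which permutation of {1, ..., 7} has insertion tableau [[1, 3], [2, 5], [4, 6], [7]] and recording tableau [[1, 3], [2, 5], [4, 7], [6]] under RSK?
7 4 6 2 5 1 3

Reverse the RSK construction: for i from n down to 1, find the cell of Q containing i, remove the entry at that cell from P, and reverse-bump it up through P; the value ejected from row 1 is w(i).

Step i=7: Q has 7 at row 3, column 2; remove 6 from row 3 of P and reverse-bump: 6 enters row 2 and ejects 5; 5 enters row 1 and ejects 3. So w(7) = 3. P is now [[1, 5], [2, 6], [4], [7]].
Step i=6: Q has 6 at row 4, column 1; remove 7 from row 4 of P and reverse-bump: 7 enters row 3 and ejects 4; 4 enters row 2 and ejects 2; 2 enters row 1 and ejects 1. So w(6) = 1. P is now [[2, 5], [4, 6], [7]].
Step i=5: Q has 5 at row 2, column 2; remove 6 from row 2 of P and reverse-bump: 6 enters row 1 and ejects 5. So w(5) = 5. P is now [[2, 6], [4], [7]].
Step i=4: Q has 4 at row 3, column 1; remove 7 from row 3 of P and reverse-bump: 7 enters row 2 and ejects 4; 4 enters row 1 and ejects 2. So w(4) = 2. P is now [[4, 6], [7]].
Step i=3: Q has 3 at row 1, column 2; remove that cell from P, ejecting 6. So w(3) = 6. P is now [[4], [7]].
Step i=2: Q has 2 at row 2, column 1; remove 7 from row 2 of P and reverse-bump: 7 enters row 1 and ejects 4. So w(2) = 4. P is now [[7]].
Step i=1: Q has 1 at row 1, column 1; remove that cell from P, ejecting 7. So w(1) = 7. P is now [].

So w = 7 4 6 2 5 1 3.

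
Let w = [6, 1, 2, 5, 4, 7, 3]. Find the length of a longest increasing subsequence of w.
4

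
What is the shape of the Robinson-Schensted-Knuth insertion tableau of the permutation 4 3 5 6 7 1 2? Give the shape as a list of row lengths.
[4, 2, 1]

Row-insert each entry into an empty tableau.

After inserting 4: P = [[4]].
After inserting 3: P = [[3], [4]].
After inserting 5: P = [[3, 5], [4]].
After inserting 6: P = [[3, 5, 6], [4]].
After inserting 7: P = [[3, 5, 6, 7], [4]].
After inserting 1: P = [[1, 5, 6, 7], [3], [4]].
After inserting 2: P = [[1, 2, 6, 7], [3, 5], [4]].

The final insertion tableau P = [[1, 2, 6, 7], [3, 5], [4]] has shape [4, 2, 1].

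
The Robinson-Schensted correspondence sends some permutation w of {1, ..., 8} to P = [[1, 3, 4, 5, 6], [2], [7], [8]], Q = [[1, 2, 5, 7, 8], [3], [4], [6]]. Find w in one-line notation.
Reverse the RSK construction: for i from n down to 1, find the cell of Q containing i, remove the entry at that cell from P, and reverse-bump it up through P; the value ejected from row 1 is w(i).

Step i=8: Q has 8 at row 1, column 5; remove that cell from P, ejecting 6. So w(8) = 6. P is now [[1, 3, 4, 5], [2], [7], [8]].
Step i=7: Q has 7 at row 1, column 4; remove that cell from P, ejecting 5. So w(7) = 5. P is now [[1, 3, 4], [2], [7], [8]].
Step i=6: Q has 6 at row 4, column 1; remove 8 from row 4 of P and reverse-bump: 8 enters row 3 and ejects 7; 7 enters row 2 and ejects 2; 2 enters row 1 and ejects 1. So w(6) = 1. P is now [[2, 3, 4], [7], [8]].
Step i=5: Q has 5 at row 1, column 3; remove that cell from P, ejecting 4. So w(5) = 4. P is now [[2, 3], [7], [8]].
Step i=4: Q has 4 at row 3, column 1; remove 8 from row 3 of P and reverse-bump: 8 enters row 2 and ejects 7; 7 enters row 1 and ejects 3. So w(4) = 3. P is now [[2, 7], [8]].
Step i=3: Q has 3 at row 2, column 1; remove 8 from row 2 of P and reverse-bump: 8 enters row 1 and ejects 7. So w(3) = 7. P is now [[2, 8]].
Step i=2: Q has 2 at row 1, column 2; remove that cell from P, ejecting 8. So w(2) = 8. P is now [[2]].
Step i=1: Q has 1 at row 1, column 1; remove that cell from P, ejecting 2. So w(1) = 2. P is now [].

So w = 2 8 7 3 4 1 5 6.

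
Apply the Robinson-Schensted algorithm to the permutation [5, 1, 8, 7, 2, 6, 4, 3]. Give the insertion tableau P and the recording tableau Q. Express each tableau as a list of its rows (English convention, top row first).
Insert each entry of the permutation into P by Schensted row insertion, recording in Q the position of each new cell.

Insert 5: appended to row 1. P = [[5]].
Insert 1: 1 bumps 5 from row 1; 5 starts row 2. P = [[1], [5]].
Insert 8: appended to row 1. P = [[1, 8], [5]].
Insert 7: 7 bumps 8 from row 1; 8 appends to row 2. P = [[1, 7], [5, 8]].
Insert 2: 2 bumps 7 from row 1; 7 bumps 8 from row 2; 8 starts row 3. P = [[1, 2], [5, 7], [8]].
Insert 6: appended to row 1. P = [[1, 2, 6], [5, 7], [8]].
Insert 4: 4 bumps 6 from row 1; 6 bumps 7 from row 2; 7 bumps 8 from row 3; 8 starts row 4. P = [[1, 2, 4], [5, 6], [7], [8]].
Insert 3: 3 bumps 4 from row 1; 4 bumps 5 from row 2; 5 bumps 7 from row 3; 7 bumps 8 from row 4; 8 starts row 5. P = [[1, 2, 3], [4, 6], [5], [7], [8]].

So P = [[1, 2, 3], [4, 6], [5], [7], [8]], Q = [[1, 3, 6], [2, 4], [5], [7], [8]].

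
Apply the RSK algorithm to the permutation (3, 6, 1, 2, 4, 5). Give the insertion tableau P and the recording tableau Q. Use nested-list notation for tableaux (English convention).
Insert each entry of the permutation into P by Schensted row insertion, recording in Q the position of each new cell.

Insert 3: appended to row 1. P = [[3]].
Insert 6: appended to row 1. P = [[3, 6]].
Insert 1: 1 bumps 3 from row 1; 3 starts row 2. P = [[1, 6], [3]].
Insert 2: 2 bumps 6 from row 1; 6 appends to row 2. P = [[1, 2], [3, 6]].
Insert 4: appended to row 1. P = [[1, 2, 4], [3, 6]].
Insert 5: appended to row 1. P = [[1, 2, 4, 5], [3, 6]].

So P = [[1, 2, 4, 5], [3, 6]], Q = [[1, 2, 5, 6], [3, 4]].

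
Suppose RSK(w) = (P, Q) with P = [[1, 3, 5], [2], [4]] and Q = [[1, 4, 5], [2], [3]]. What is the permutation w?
4 2 1 3 5

Reverse the RSK construction: for i from n down to 1, find the cell of Q containing i, remove the entry at that cell from P, and reverse-bump it up through P; the value ejected from row 1 is w(i).

Step i=5: Q has 5 at row 1, column 3; remove that cell from P, ejecting 5. So w(5) = 5. P is now [[1, 3], [2], [4]].
Step i=4: Q has 4 at row 1, column 2; remove that cell from P, ejecting 3. So w(4) = 3. P is now [[1], [2], [4]].
Step i=3: Q has 3 at row 3, column 1; remove 4 from row 3 of P and reverse-bump: 4 enters row 2 and ejects 2; 2 enters row 1 and ejects 1. So w(3) = 1. P is now [[2], [4]].
Step i=2: Q has 2 at row 2, column 1; remove 4 from row 2 of P and reverse-bump: 4 enters row 1 and ejects 2. So w(2) = 2. P is now [[4]].
Step i=1: Q has 1 at row 1, column 1; remove that cell from P, ejecting 4. So w(1) = 4. P is now [].

So w = 4 2 1 3 5.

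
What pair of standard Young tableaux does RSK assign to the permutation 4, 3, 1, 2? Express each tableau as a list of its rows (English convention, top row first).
P = [[1, 2], [3], [4]], Q = [[1, 4], [2], [3]]

Insert each entry of the permutation into P by Schensted row insertion, recording in Q the position of each new cell.

Insert 4: appended to row 1. P = [[4]], Q = [[1]].
Insert 3: 3 bumps 4 from row 1; 4 starts row 2. P = [[3], [4]], Q = [[1], [2]].
Insert 1: 1 bumps 3 from row 1; 3 bumps 4 from row 2; 4 starts row 3. P = [[1], [3], [4]], Q = [[1], [2], [3]].
Insert 2: appended to row 1. P = [[1, 2], [3], [4]], Q = [[1, 4], [2], [3]].

So P = [[1, 2], [3], [4]], Q = [[1, 4], [2], [3]].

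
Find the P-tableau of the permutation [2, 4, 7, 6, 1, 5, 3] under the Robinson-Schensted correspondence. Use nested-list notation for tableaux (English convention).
After inserting 2: P = [[2]].
After inserting 4: P = [[2, 4]].
After inserting 7: P = [[2, 4, 7]].
After inserting 6: P = [[2, 4, 6], [7]].
After inserting 1: P = [[1, 4, 6], [2], [7]].
After inserting 5: P = [[1, 4, 5], [2, 6], [7]].
After inserting 3: P = [[1, 3, 5], [2, 4], [6], [7]].

So P = [[1, 3, 5], [2, 4], [6], [7]].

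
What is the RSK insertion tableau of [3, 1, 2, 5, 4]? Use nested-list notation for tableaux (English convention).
Insert 3: appended to row 1. P = [[3]].
Insert 1: 1 bumps 3 from row 1; 3 starts row 2. P = [[1], [3]].
Insert 2: appended to row 1. P = [[1, 2], [3]].
Insert 5: appended to row 1. P = [[1, 2, 5], [3]].
Insert 4: 4 bumps 5 from row 1; 5 appends to row 2. P = [[1, 2, 4], [3, 5]].

So P = [[1, 2, 4], [3, 5]].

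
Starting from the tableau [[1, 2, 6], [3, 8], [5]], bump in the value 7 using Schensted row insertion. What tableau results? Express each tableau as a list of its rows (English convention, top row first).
[[1, 2, 6, 7], [3, 8], [5]]

7 is larger than every entry of row 1, so it is appended to row 1. The new tableau is [[1, 2, 6, 7], [3, 8], [5]].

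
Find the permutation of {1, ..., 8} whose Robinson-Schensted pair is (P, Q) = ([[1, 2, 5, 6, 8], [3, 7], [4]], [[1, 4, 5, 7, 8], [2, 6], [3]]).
4 3 1 2 7 5 6 8

Reverse the RSK construction: for i from n down to 1, find the cell of Q containing i, remove the entry at that cell from P, and reverse-bump it up through P; the value ejected from row 1 is w(i).

Step i=8: Q has 8 at row 1, column 5; remove that cell from P, ejecting 8. So w(8) = 8. P is now [[1, 2, 5, 6], [3, 7], [4]].
Step i=7: Q has 7 at row 1, column 4; remove that cell from P, ejecting 6. So w(7) = 6. P is now [[1, 2, 5], [3, 7], [4]].
Step i=6: Q has 6 at row 2, column 2; remove 7 from row 2 of P and reverse-bump: 7 enters row 1 and ejects 5. So w(6) = 5. P is now [[1, 2, 7], [3], [4]].
Step i=5: Q has 5 at row 1, column 3; remove that cell from P, ejecting 7. So w(5) = 7. P is now [[1, 2], [3], [4]].
Step i=4: Q has 4 at row 1, column 2; remove that cell from P, ejecting 2. So w(4) = 2. P is now [[1], [3], [4]].
Step i=3: Q has 3 at row 3, column 1; remove 4 from row 3 of P and reverse-bump: 4 enters row 2 and ejects 3; 3 enters row 1 and ejects 1. So w(3) = 1. P is now [[3], [4]].
Step i=2: Q has 2 at row 2, column 1; remove 4 from row 2 of P and reverse-bump: 4 enters row 1 and ejects 3. So w(2) = 3. P is now [[4]].
Step i=1: Q has 1 at row 1, column 1; remove that cell from P, ejecting 4. So w(1) = 4. P is now [].

So w = 4 3 1 2 7 5 6 8.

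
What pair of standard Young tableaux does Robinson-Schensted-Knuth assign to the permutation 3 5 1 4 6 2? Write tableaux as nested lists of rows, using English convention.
P = [[1, 2, 6], [3, 4], [5]], Q = [[1, 2, 5], [3, 4], [6]]

Insert each entry of the permutation into P by Schensted row insertion, recording in Q the position of each new cell.

Insert 3: appended to row 1. P = [[3]].
Insert 5: appended to row 1. P = [[3, 5]].
Insert 1: 1 bumps 3 from row 1; 3 starts row 2. P = [[1, 5], [3]].
Insert 4: 4 bumps 5 from row 1; 5 appends to row 2. P = [[1, 4], [3, 5]].
Insert 6: appended to row 1. P = [[1, 4, 6], [3, 5]].
Insert 2: 2 bumps 4 from row 1; 4 bumps 5 from row 2; 5 starts row 3. P = [[1, 2, 6], [3, 4], [5]].

So P = [[1, 2, 6], [3, 4], [5]], Q = [[1, 2, 5], [3, 4], [6]].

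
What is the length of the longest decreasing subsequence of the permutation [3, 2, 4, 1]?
3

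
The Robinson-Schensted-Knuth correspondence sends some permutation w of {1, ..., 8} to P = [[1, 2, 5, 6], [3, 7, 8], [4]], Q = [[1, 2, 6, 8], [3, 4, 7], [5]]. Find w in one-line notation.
Reverse the RSK construction: for i from n down to 1, find the cell of Q containing i, remove the entry at that cell from P, and reverse-bump it up through P; the value ejected from row 1 is w(i).

Step i=8: Q has 8 at row 1, column 4; remove that cell from P, ejecting 6. So w(8) = 6. P is now [[1, 2, 5], [3, 7, 8], [4]].
Step i=7: Q has 7 at row 2, column 3; remove 8 from row 2 of P and reverse-bump: 8 enters row 1 and ejects 5. So w(7) = 5. P is now [[1, 2, 8], [3, 7], [4]].
Step i=6: Q has 6 at row 1, column 3; remove that cell from P, ejecting 8. So w(6) = 8. P is now [[1, 2], [3, 7], [4]].
Step i=5: Q has 5 at row 3, column 1; remove 4 from row 3 of P and reverse-bump: 4 enters row 2 and ejects 3; 3 enters row 1 and ejects 2. So w(5) = 2. P is now [[1, 3], [4, 7]].
Step i=4: Q has 4 at row 2, column 2; remove 7 from row 2 of P and reverse-bump: 7 enters row 1 and ejects 3. So w(4) = 3. P is now [[1, 7], [4]].
Step i=3: Q has 3 at row 2, column 1; remove 4 from row 2 of P and reverse-bump: 4 enters row 1 and ejects 1. So w(3) = 1. P is now [[4, 7]].
Step i=2: Q has 2 at row 1, column 2; remove that cell from P, ejecting 7. So w(2) = 7. P is now [[4]].
Step i=1: Q has 1 at row 1, column 1; remove that cell from P, ejecting 4. So w(1) = 4. P is now [].

So w = 4 7 1 3 2 8 5 6.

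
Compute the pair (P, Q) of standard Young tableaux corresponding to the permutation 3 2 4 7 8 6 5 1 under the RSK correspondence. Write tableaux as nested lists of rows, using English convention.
Insert each entry of the permutation into P by Schensted row insertion, recording in Q the position of each new cell.

Insert 3: appended to row 1. P = [[3]].
Insert 2: 2 bumps 3 from row 1; 3 starts row 2. P = [[2], [3]].
Insert 4: appended to row 1. P = [[2, 4], [3]].
Insert 7: appended to row 1. P = [[2, 4, 7], [3]].
Insert 8: appended to row 1. P = [[2, 4, 7, 8], [3]].
Insert 6: 6 bumps 7 from row 1; 7 appends to row 2. P = [[2, 4, 6, 8], [3, 7]].
Insert 5: 5 bumps 6 from row 1; 6 bumps 7 from row 2; 7 starts row 3. P = [[2, 4, 5, 8], [3, 6], [7]].
Insert 1: 1 bumps 2 from row 1; 2 bumps 3 from row 2; 3 bumps 7 from row 3; 7 starts row 4. P = [[1, 4, 5, 8], [2, 6], [3], [7]].

So P = [[1, 4, 5, 8], [2, 6], [3], [7]], Q = [[1, 3, 4, 5], [2, 6], [7], [8]].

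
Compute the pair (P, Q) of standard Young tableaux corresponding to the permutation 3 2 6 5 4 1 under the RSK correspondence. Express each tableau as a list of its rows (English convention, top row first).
Insert each entry of the permutation into P by Schensted row insertion, recording in Q the position of each new cell.

After inserting 3: P = [[3]].
After inserting 2: P = [[2], [3]].
After inserting 6: P = [[2, 6], [3]].
After inserting 5: P = [[2, 5], [3, 6]].
After inserting 4: P = [[2, 4], [3, 5], [6]].
After inserting 1: P = [[1, 4], [2, 5], [3], [6]].

So P = [[1, 4], [2, 5], [3], [6]], Q = [[1, 3], [2, 4], [5], [6]].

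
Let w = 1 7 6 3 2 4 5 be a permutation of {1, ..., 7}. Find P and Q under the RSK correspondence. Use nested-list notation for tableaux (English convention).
Insert each entry of the permutation into P by Schensted row insertion, recording in Q the position of each new cell.

Insert 1: appended to row 1. P = [[1]], Q = [[1]].
Insert 7: appended to row 1. P = [[1, 7]], Q = [[1, 2]].
Insert 6: 6 bumps 7 from row 1; 7 starts row 2. P = [[1, 6], [7]], Q = [[1, 2], [3]].
Insert 3: 3 bumps 6 from row 1; 6 bumps 7 from row 2; 7 starts row 3. P = [[1, 3], [6], [7]], Q = [[1, 2], [3], [4]].
Insert 2: 2 bumps 3 from row 1; 3 bumps 6 from row 2; 6 bumps 7 from row 3; 7 starts row 4. P = [[1, 2], [3], [6], [7]], Q = [[1, 2], [3], [4], [5]].
Insert 4: appended to row 1. P = [[1, 2, 4], [3], [6], [7]], Q = [[1, 2, 6], [3], [4], [5]].
Insert 5: appended to row 1. P = [[1, 2, 4, 5], [3], [6], [7]], Q = [[1, 2, 6, 7], [3], [4], [5]].

So P = [[1, 2, 4, 5], [3], [6], [7]], Q = [[1, 2, 6, 7], [3], [4], [5]].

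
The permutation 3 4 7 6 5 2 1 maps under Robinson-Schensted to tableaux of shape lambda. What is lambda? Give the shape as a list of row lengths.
Row-insert each entry into an empty tableau.

After inserting 3: P = [[3]].
After inserting 4: P = [[3, 4]].
After inserting 7: P = [[3, 4, 7]].
After inserting 6: P = [[3, 4, 6], [7]].
After inserting 5: P = [[3, 4, 5], [6], [7]].
After inserting 2: P = [[2, 4, 5], [3], [6], [7]].
After inserting 1: P = [[1, 4, 5], [2], [3], [6], [7]].

The final insertion tableau P = [[1, 4, 5], [2], [3], [6], [7]] has shape [3, 1, 1, 1, 1].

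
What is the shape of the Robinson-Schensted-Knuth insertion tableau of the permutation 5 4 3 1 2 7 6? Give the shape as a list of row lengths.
Row-insert each entry into an empty tableau.

After inserting 5: P = [[5]].
After inserting 4: P = [[4], [5]].
After inserting 3: P = [[3], [4], [5]].
After inserting 1: P = [[1], [3], [4], [5]].
After inserting 2: P = [[1, 2], [3], [4], [5]].
After inserting 7: P = [[1, 2, 7], [3], [4], [5]].
After inserting 6: P = [[1, 2, 6], [3, 7], [4], [5]].

The final insertion tableau P = [[1, 2, 6], [3, 7], [4], [5]] has shape [3, 2, 1, 1].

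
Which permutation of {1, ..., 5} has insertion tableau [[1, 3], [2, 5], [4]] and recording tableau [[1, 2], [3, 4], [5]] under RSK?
Reverse the RSK construction: for i from n down to 1, find the cell of Q containing i, remove the entry at that cell from P, and reverse-bump it up through P; the value ejected from row 1 is w(i).

Step i=5: Q has 5 at row 3, column 1; remove 4 from row 3 of P and reverse-bump: 4 enters row 2 and ejects 2; 2 enters row 1 and ejects 1. So w(5) = 1. P is now [[2, 3], [4, 5]].
Step i=4: Q has 4 at row 2, column 2; remove 5 from row 2 of P and reverse-bump: 5 enters row 1 and ejects 3. So w(4) = 3. P is now [[2, 5], [4]].
Step i=3: Q has 3 at row 2, column 1; remove 4 from row 2 of P and reverse-bump: 4 enters row 1 and ejects 2. So w(3) = 2. P is now [[4, 5]].
Step i=2: Q has 2 at row 1, column 2; remove that cell from P, ejecting 5. So w(2) = 5. P is now [[4]].
Step i=1: Q has 1 at row 1, column 1; remove that cell from P, ejecting 4. So w(1) = 4. P is now [].

So w = 4 5 2 3 1.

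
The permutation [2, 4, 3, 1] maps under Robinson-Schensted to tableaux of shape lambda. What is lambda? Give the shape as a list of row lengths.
Row-insert each entry into an empty tableau.

After inserting 2: P = [[2]].
After inserting 4: P = [[2, 4]].
After inserting 3: P = [[2, 3], [4]].
After inserting 1: P = [[1, 3], [2], [4]].

The final insertion tableau P = [[1, 3], [2], [4]] has shape [2, 1, 1].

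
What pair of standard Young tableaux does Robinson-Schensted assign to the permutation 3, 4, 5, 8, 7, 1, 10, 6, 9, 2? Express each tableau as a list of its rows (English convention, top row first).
P = [[1, 2, 5, 6, 9], [3, 4, 10], [7], [8]], Q = [[1, 2, 3, 4, 7], [5, 8, 9], [6], [10]]

Insert each entry of the permutation into P by Schensted row insertion, recording in Q the position of each new cell.

Insert 3: appended to row 1. P = [[3]], Q = [[1]].
Insert 4: appended to row 1. P = [[3, 4]], Q = [[1, 2]].
Insert 5: appended to row 1. P = [[3, 4, 5]], Q = [[1, 2, 3]].
Insert 8: appended to row 1. P = [[3, 4, 5, 8]], Q = [[1, 2, 3, 4]].
Insert 7: 7 bumps 8 from row 1; 8 starts row 2. P = [[3, 4, 5, 7], [8]], Q = [[1, 2, 3, 4], [5]].
Insert 1: 1 bumps 3 from row 1; 3 bumps 8 from row 2; 8 starts row 3. P = [[1, 4, 5, 7], [3], [8]], Q = [[1, 2, 3, 4], [5], [6]].
Insert 10: appended to row 1. P = [[1, 4, 5, 7, 10], [3], [8]], Q = [[1, 2, 3, 4, 7], [5], [6]].
Insert 6: 6 bumps 7 from row 1; 7 appends to row 2. P = [[1, 4, 5, 6, 10], [3, 7], [8]], Q = [[1, 2, 3, 4, 7], [5, 8], [6]].
Insert 9: 9 bumps 10 from row 1; 10 appends to row 2. P = [[1, 4, 5, 6, 9], [3, 7, 10], [8]], Q = [[1, 2, 3, 4, 7], [5, 8, 9], [6]].
Insert 2: 2 bumps 4 from row 1; 4 bumps 7 from row 2; 7 bumps 8 from row 3; 8 starts row 4. P = [[1, 2, 5, 6, 9], [3, 4, 10], [7], [8]], Q = [[1, 2, 3, 4, 7], [5, 8, 9], [6], [10]].

So P = [[1, 2, 5, 6, 9], [3, 4, 10], [7], [8]], Q = [[1, 2, 3, 4, 7], [5, 8, 9], [6], [10]].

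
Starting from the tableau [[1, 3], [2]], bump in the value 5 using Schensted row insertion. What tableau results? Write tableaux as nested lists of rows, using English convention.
5 is larger than every entry of row 1, so it is appended to row 1. The new tableau is [[1, 3, 5], [2]].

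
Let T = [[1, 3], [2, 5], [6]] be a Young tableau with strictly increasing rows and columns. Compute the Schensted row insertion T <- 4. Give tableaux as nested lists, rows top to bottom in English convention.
4 is larger than every entry of row 1, so it is appended to row 1. The new tableau is [[1, 3, 4], [2, 5], [6]].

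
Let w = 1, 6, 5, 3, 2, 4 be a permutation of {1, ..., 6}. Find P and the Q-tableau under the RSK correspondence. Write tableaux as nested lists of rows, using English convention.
Insert each entry of the permutation into P by Schensted row insertion, recording in Q the position of each new cell.

Insert 1: appended to row 1. P = [[1]], Q = [[1]].
Insert 6: appended to row 1. P = [[1, 6]], Q = [[1, 2]].
Insert 5: 5 bumps 6 from row 1; 6 starts row 2. P = [[1, 5], [6]], Q = [[1, 2], [3]].
Insert 3: 3 bumps 5 from row 1; 5 bumps 6 from row 2; 6 starts row 3. P = [[1, 3], [5], [6]], Q = [[1, 2], [3], [4]].
Insert 2: 2 bumps 3 from row 1; 3 bumps 5 from row 2; 5 bumps 6 from row 3; 6 starts row 4. P = [[1, 2], [3], [5], [6]], Q = [[1, 2], [3], [4], [5]].
Insert 4: appended to row 1. P = [[1, 2, 4], [3], [5], [6]], Q = [[1, 2, 6], [3], [4], [5]].

So P = [[1, 2, 4], [3], [5], [6]], Q = [[1, 2, 6], [3], [4], [5]].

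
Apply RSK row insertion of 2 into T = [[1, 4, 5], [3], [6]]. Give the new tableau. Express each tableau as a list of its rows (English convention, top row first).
In row 1, 2 replaces 4 (the leftmost entry greater than 2); 4 is bumped to row 2. 4 is appended to row 2. The new tableau is [[1, 2, 5], [3, 4], [6]].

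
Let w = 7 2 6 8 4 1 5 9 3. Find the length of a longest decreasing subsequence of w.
4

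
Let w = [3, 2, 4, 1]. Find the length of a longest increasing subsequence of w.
2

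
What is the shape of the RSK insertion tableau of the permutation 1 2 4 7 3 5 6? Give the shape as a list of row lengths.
[5, 2]

Row-insert each entry into an empty tableau.

After inserting 1: P = [[1]].
After inserting 2: P = [[1, 2]].
After inserting 4: P = [[1, 2, 4]].
After inserting 7: P = [[1, 2, 4, 7]].
After inserting 3: P = [[1, 2, 3, 7], [4]].
After inserting 5: P = [[1, 2, 3, 5], [4, 7]].
After inserting 6: P = [[1, 2, 3, 5, 6], [4, 7]].

The final insertion tableau P = [[1, 2, 3, 5, 6], [4, 7]] has shape [5, 2].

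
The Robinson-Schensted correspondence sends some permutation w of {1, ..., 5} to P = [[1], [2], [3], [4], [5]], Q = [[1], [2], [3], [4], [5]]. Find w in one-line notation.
5 4 3 2 1

Reverse the RSK construction: for i from n down to 1, find the cell of Q containing i, remove the entry at that cell from P, and reverse-bump it up through P; the value ejected from row 1 is w(i).

Step i=5: Q has 5 at row 5, column 1; remove 5 from row 5 of P and reverse-bump: 5 enters row 4 and ejects 4; 4 enters row 3 and ejects 3; 3 enters row 2 and ejects 2; 2 enters row 1 and ejects 1. So w(5) = 1. P is now [[2], [3], [4], [5]].
Step i=4: Q has 4 at row 4, column 1; remove 5 from row 4 of P and reverse-bump: 5 enters row 3 and ejects 4; 4 enters row 2 and ejects 3; 3 enters row 1 and ejects 2. So w(4) = 2. P is now [[3], [4], [5]].
Step i=3: Q has 3 at row 3, column 1; remove 5 from row 3 of P and reverse-bump: 5 enters row 2 and ejects 4; 4 enters row 1 and ejects 3. So w(3) = 3. P is now [[4], [5]].
Step i=2: Q has 2 at row 2, column 1; remove 5 from row 2 of P and reverse-bump: 5 enters row 1 and ejects 4. So w(2) = 4. P is now [[5]].
Step i=1: Q has 1 at row 1, column 1; remove that cell from P, ejecting 5. So w(1) = 5. P is now [].

So w = 5 4 3 2 1.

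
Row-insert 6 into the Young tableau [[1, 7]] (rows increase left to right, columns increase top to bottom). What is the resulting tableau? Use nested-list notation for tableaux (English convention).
In row 1, 6 replaces 7 (the leftmost entry greater than 6); 7 is bumped to row 2. 7 starts a new row 2. The new tableau is [[1, 6], [7]].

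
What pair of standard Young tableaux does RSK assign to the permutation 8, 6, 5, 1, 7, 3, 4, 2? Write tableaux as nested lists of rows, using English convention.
Insert each entry of the permutation into P by Schensted row insertion, recording in Q the position of each new cell.

After inserting 8: P = [[8]].
After inserting 6: P = [[6], [8]].
After inserting 5: P = [[5], [6], [8]].
After inserting 1: P = [[1], [5], [6], [8]].
After inserting 7: P = [[1, 7], [5], [6], [8]].
After inserting 3: P = [[1, 3], [5, 7], [6], [8]].
After inserting 4: P = [[1, 3, 4], [5, 7], [6], [8]].
After inserting 2: P = [[1, 2, 4], [3, 7], [5], [6], [8]].

So P = [[1, 2, 4], [3, 7], [5], [6], [8]], Q = [[1, 5, 7], [2, 6], [3], [4], [8]].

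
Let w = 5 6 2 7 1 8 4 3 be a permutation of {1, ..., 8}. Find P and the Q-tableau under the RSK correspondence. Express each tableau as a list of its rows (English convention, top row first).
Insert each entry of the permutation into P by Schensted row insertion, recording in Q the position of each new cell.

After inserting 5: P = [[5]].
After inserting 6: P = [[5, 6]].
After inserting 2: P = [[2, 6], [5]].
After inserting 7: P = [[2, 6, 7], [5]].
After inserting 1: P = [[1, 6, 7], [2], [5]].
After inserting 8: P = [[1, 6, 7, 8], [2], [5]].
After inserting 4: P = [[1, 4, 7, 8], [2, 6], [5]].
After inserting 3: P = [[1, 3, 7, 8], [2, 4], [5, 6]].

So P = [[1, 3, 7, 8], [2, 4], [5, 6]], Q = [[1, 2, 4, 6], [3, 7], [5, 8]].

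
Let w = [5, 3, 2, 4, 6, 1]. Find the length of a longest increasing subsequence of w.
3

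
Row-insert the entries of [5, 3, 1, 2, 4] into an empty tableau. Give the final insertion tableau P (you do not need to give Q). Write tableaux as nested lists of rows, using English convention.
P = [[1, 2, 4], [3], [5]]

Insert 5: appended to row 1. P = [[5]].
Insert 3: 3 bumps 5 from row 1; 5 starts row 2. P = [[3], [5]].
Insert 1: 1 bumps 3 from row 1; 3 bumps 5 from row 2; 5 starts row 3. P = [[1], [3], [5]].
Insert 2: appended to row 1. P = [[1, 2], [3], [5]].
Insert 4: appended to row 1. P = [[1, 2, 4], [3], [5]].

So P = [[1, 2, 4], [3], [5]].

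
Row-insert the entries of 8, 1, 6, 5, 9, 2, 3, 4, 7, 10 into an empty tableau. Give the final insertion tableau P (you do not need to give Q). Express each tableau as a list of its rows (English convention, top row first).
P = [[1, 2, 3, 4, 7, 10], [5, 9], [6], [8]]

Insert 8: appended to row 1. P = [[8]].
Insert 1: 1 bumps 8 from row 1; 8 starts row 2. P = [[1], [8]].
Insert 6: appended to row 1. P = [[1, 6], [8]].
Insert 5: 5 bumps 6 from row 1; 6 bumps 8 from row 2; 8 starts row 3. P = [[1, 5], [6], [8]].
Insert 9: appended to row 1. P = [[1, 5, 9], [6], [8]].
Insert 2: 2 bumps 5 from row 1; 5 bumps 6 from row 2; 6 bumps 8 from row 3; 8 starts row 4. P = [[1, 2, 9], [5], [6], [8]].
Insert 3: 3 bumps 9 from row 1; 9 appends to row 2. P = [[1, 2, 3], [5, 9], [6], [8]].
Insert 4: appended to row 1. P = [[1, 2, 3, 4], [5, 9], [6], [8]].
Insert 7: appended to row 1. P = [[1, 2, 3, 4, 7], [5, 9], [6], [8]].
Insert 10: appended to row 1. P = [[1, 2, 3, 4, 7, 10], [5, 9], [6], [8]].

So P = [[1, 2, 3, 4, 7, 10], [5, 9], [6], [8]].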